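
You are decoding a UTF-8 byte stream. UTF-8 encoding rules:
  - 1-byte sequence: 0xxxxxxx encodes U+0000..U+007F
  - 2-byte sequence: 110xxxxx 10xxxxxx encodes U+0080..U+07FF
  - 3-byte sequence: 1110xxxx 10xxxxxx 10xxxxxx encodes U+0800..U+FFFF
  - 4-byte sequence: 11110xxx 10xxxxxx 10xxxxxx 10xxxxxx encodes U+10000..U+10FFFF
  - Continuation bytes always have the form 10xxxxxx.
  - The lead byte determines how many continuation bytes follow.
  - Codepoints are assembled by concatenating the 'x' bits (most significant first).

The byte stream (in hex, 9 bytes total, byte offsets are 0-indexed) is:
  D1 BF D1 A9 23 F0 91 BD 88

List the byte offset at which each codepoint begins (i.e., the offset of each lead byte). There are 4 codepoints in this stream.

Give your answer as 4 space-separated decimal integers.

Byte[0]=D1: 2-byte lead, need 1 cont bytes. acc=0x11
Byte[1]=BF: continuation. acc=(acc<<6)|0x3F=0x47F
Completed: cp=U+047F (starts at byte 0)
Byte[2]=D1: 2-byte lead, need 1 cont bytes. acc=0x11
Byte[3]=A9: continuation. acc=(acc<<6)|0x29=0x469
Completed: cp=U+0469 (starts at byte 2)
Byte[4]=23: 1-byte ASCII. cp=U+0023
Byte[5]=F0: 4-byte lead, need 3 cont bytes. acc=0x0
Byte[6]=91: continuation. acc=(acc<<6)|0x11=0x11
Byte[7]=BD: continuation. acc=(acc<<6)|0x3D=0x47D
Byte[8]=88: continuation. acc=(acc<<6)|0x08=0x11F48
Completed: cp=U+11F48 (starts at byte 5)

Answer: 0 2 4 5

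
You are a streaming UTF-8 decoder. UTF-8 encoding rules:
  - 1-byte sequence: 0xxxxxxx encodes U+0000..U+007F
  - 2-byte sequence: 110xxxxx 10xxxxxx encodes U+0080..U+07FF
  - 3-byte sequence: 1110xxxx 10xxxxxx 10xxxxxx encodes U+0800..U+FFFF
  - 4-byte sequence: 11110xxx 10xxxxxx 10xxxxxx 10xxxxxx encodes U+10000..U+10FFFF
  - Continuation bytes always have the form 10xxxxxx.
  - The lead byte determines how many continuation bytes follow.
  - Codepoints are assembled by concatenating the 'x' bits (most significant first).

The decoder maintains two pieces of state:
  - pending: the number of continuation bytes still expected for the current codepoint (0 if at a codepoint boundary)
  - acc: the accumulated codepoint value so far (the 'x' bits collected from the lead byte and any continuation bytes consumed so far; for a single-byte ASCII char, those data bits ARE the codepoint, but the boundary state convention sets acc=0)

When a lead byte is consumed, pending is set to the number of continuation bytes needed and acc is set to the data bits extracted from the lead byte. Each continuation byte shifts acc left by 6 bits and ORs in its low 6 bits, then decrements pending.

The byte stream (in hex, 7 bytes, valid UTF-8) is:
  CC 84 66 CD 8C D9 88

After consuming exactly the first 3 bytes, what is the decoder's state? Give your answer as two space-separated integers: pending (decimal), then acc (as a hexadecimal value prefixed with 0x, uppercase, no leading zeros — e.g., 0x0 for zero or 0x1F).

Byte[0]=CC: 2-byte lead. pending=1, acc=0xC
Byte[1]=84: continuation. acc=(acc<<6)|0x04=0x304, pending=0
Byte[2]=66: 1-byte. pending=0, acc=0x0

Answer: 0 0x0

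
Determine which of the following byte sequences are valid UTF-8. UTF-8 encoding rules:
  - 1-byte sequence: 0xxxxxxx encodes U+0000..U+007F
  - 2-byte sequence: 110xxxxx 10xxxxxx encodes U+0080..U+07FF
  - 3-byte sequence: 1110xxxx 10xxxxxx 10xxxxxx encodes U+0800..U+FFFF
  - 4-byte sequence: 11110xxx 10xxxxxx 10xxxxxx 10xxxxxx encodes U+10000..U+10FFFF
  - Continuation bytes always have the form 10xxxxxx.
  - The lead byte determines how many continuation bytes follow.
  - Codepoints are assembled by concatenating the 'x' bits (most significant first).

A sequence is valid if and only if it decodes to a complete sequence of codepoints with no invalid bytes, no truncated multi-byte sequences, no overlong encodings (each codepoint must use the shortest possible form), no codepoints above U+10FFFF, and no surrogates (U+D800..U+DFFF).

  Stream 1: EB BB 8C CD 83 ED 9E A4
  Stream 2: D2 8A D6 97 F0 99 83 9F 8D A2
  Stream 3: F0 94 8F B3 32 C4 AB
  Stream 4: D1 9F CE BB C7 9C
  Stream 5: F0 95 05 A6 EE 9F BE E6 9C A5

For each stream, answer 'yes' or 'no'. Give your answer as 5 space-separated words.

Stream 1: decodes cleanly. VALID
Stream 2: error at byte offset 8. INVALID
Stream 3: decodes cleanly. VALID
Stream 4: decodes cleanly. VALID
Stream 5: error at byte offset 2. INVALID

Answer: yes no yes yes no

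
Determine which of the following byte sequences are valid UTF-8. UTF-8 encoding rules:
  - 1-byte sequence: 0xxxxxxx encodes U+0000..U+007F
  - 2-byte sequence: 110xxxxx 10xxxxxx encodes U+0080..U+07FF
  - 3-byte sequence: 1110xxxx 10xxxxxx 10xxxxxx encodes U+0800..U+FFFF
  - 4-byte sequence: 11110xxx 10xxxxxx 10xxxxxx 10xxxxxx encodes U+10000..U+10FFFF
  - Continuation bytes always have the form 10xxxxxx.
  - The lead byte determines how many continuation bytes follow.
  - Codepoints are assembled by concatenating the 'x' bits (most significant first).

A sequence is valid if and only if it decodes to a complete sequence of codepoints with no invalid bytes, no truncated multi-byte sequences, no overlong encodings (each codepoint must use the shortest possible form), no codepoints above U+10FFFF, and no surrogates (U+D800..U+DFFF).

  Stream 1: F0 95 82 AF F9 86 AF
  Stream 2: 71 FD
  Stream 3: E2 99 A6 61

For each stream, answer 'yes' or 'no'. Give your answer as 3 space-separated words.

Stream 1: error at byte offset 4. INVALID
Stream 2: error at byte offset 1. INVALID
Stream 3: decodes cleanly. VALID

Answer: no no yes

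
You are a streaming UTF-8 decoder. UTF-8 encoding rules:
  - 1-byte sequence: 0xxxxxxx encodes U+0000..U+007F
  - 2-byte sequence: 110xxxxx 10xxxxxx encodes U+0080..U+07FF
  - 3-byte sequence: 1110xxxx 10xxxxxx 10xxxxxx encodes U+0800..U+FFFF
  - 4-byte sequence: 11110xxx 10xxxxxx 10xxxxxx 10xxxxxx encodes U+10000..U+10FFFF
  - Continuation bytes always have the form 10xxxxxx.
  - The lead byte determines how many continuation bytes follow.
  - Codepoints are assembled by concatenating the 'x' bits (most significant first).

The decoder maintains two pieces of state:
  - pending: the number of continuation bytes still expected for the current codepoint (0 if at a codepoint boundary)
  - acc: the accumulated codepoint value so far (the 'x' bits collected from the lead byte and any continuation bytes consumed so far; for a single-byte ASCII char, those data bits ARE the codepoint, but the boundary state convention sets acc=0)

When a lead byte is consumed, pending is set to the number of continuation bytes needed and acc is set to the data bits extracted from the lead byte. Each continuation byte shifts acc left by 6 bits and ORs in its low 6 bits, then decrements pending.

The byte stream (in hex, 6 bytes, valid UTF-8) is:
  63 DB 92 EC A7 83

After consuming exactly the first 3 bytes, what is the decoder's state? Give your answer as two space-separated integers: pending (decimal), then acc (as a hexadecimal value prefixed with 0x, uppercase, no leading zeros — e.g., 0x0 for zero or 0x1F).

Byte[0]=63: 1-byte. pending=0, acc=0x0
Byte[1]=DB: 2-byte lead. pending=1, acc=0x1B
Byte[2]=92: continuation. acc=(acc<<6)|0x12=0x6D2, pending=0

Answer: 0 0x6D2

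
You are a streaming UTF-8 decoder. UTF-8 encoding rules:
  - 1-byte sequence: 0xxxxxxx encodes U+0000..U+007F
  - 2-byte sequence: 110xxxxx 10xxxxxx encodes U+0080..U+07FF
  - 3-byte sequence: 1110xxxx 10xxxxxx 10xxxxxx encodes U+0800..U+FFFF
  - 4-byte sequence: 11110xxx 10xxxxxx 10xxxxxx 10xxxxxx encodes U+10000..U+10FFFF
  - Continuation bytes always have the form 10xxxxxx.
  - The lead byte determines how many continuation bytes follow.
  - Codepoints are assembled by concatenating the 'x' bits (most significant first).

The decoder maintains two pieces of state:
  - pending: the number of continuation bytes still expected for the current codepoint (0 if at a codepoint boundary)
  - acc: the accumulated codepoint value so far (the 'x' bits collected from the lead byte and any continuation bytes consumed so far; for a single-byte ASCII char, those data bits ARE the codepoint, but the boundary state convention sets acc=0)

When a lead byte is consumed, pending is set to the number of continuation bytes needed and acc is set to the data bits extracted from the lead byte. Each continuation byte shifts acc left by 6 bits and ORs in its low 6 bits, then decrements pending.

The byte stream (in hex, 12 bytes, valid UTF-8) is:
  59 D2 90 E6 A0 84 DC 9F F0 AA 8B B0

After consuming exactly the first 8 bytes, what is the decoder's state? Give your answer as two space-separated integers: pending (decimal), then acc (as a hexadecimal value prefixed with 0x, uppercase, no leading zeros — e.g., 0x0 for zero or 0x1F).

Answer: 0 0x71F

Derivation:
Byte[0]=59: 1-byte. pending=0, acc=0x0
Byte[1]=D2: 2-byte lead. pending=1, acc=0x12
Byte[2]=90: continuation. acc=(acc<<6)|0x10=0x490, pending=0
Byte[3]=E6: 3-byte lead. pending=2, acc=0x6
Byte[4]=A0: continuation. acc=(acc<<6)|0x20=0x1A0, pending=1
Byte[5]=84: continuation. acc=(acc<<6)|0x04=0x6804, pending=0
Byte[6]=DC: 2-byte lead. pending=1, acc=0x1C
Byte[7]=9F: continuation. acc=(acc<<6)|0x1F=0x71F, pending=0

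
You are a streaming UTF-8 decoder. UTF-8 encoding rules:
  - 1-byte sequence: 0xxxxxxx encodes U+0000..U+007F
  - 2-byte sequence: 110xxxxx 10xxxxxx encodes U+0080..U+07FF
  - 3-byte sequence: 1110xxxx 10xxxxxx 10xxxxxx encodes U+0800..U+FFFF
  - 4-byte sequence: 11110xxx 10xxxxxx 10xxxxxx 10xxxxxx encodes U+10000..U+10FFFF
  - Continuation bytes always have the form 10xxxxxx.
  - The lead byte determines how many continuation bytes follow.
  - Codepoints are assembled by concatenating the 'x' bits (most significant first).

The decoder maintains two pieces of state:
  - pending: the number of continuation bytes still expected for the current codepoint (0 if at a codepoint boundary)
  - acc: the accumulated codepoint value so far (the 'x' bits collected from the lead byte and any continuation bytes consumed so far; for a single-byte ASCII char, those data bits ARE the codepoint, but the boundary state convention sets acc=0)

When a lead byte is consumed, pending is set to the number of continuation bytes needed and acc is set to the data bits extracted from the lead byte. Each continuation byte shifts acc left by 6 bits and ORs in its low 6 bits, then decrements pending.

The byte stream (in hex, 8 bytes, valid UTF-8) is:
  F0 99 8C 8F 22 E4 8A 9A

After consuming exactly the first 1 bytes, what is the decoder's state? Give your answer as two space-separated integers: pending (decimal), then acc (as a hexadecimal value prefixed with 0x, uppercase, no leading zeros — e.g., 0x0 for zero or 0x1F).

Answer: 3 0x0

Derivation:
Byte[0]=F0: 4-byte lead. pending=3, acc=0x0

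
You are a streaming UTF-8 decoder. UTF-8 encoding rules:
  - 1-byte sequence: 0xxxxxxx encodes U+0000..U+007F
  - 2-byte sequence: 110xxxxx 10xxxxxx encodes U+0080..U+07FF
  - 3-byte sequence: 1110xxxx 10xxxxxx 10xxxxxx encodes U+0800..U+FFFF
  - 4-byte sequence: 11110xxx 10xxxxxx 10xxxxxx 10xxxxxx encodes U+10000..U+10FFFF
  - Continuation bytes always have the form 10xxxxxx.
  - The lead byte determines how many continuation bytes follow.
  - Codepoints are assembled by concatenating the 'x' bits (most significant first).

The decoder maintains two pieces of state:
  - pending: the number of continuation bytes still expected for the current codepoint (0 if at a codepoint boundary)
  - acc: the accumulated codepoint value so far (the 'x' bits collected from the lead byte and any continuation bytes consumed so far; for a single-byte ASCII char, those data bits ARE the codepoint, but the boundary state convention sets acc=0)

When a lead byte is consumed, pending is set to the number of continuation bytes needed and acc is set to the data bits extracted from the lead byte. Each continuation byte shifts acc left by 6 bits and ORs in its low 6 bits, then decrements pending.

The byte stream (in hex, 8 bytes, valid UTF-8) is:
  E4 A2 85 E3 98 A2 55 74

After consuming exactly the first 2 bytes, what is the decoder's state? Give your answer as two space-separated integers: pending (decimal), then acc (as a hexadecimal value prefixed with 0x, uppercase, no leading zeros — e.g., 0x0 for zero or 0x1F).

Byte[0]=E4: 3-byte lead. pending=2, acc=0x4
Byte[1]=A2: continuation. acc=(acc<<6)|0x22=0x122, pending=1

Answer: 1 0x122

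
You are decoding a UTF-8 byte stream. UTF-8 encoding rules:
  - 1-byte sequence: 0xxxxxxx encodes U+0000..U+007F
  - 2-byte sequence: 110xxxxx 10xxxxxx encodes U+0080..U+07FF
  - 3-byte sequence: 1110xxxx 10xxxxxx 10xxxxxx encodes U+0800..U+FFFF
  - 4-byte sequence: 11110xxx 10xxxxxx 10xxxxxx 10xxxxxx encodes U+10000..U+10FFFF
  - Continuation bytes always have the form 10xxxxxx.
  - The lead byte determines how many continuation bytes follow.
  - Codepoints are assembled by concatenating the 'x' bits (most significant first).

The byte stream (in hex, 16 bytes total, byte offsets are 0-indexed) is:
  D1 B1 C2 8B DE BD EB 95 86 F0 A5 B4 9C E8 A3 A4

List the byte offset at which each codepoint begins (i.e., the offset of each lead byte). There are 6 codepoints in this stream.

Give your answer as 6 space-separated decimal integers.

Byte[0]=D1: 2-byte lead, need 1 cont bytes. acc=0x11
Byte[1]=B1: continuation. acc=(acc<<6)|0x31=0x471
Completed: cp=U+0471 (starts at byte 0)
Byte[2]=C2: 2-byte lead, need 1 cont bytes. acc=0x2
Byte[3]=8B: continuation. acc=(acc<<6)|0x0B=0x8B
Completed: cp=U+008B (starts at byte 2)
Byte[4]=DE: 2-byte lead, need 1 cont bytes. acc=0x1E
Byte[5]=BD: continuation. acc=(acc<<6)|0x3D=0x7BD
Completed: cp=U+07BD (starts at byte 4)
Byte[6]=EB: 3-byte lead, need 2 cont bytes. acc=0xB
Byte[7]=95: continuation. acc=(acc<<6)|0x15=0x2D5
Byte[8]=86: continuation. acc=(acc<<6)|0x06=0xB546
Completed: cp=U+B546 (starts at byte 6)
Byte[9]=F0: 4-byte lead, need 3 cont bytes. acc=0x0
Byte[10]=A5: continuation. acc=(acc<<6)|0x25=0x25
Byte[11]=B4: continuation. acc=(acc<<6)|0x34=0x974
Byte[12]=9C: continuation. acc=(acc<<6)|0x1C=0x25D1C
Completed: cp=U+25D1C (starts at byte 9)
Byte[13]=E8: 3-byte lead, need 2 cont bytes. acc=0x8
Byte[14]=A3: continuation. acc=(acc<<6)|0x23=0x223
Byte[15]=A4: continuation. acc=(acc<<6)|0x24=0x88E4
Completed: cp=U+88E4 (starts at byte 13)

Answer: 0 2 4 6 9 13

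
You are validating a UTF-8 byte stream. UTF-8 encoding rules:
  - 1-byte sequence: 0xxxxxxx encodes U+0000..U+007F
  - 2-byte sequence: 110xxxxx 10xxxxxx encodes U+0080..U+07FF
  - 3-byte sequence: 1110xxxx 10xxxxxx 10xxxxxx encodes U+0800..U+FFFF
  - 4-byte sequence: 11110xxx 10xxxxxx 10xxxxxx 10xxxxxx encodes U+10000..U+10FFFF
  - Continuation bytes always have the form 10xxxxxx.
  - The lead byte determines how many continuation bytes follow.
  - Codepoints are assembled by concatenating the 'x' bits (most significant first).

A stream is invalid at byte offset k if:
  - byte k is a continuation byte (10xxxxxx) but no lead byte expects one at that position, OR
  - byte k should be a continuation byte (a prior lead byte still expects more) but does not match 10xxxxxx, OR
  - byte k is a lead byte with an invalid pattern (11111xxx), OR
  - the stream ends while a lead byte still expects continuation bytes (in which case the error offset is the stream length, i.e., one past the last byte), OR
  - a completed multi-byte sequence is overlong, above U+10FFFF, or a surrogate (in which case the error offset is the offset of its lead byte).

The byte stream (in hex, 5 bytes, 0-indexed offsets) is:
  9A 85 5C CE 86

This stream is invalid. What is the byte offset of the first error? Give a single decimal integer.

Answer: 0

Derivation:
Byte[0]=9A: INVALID lead byte (not 0xxx/110x/1110/11110)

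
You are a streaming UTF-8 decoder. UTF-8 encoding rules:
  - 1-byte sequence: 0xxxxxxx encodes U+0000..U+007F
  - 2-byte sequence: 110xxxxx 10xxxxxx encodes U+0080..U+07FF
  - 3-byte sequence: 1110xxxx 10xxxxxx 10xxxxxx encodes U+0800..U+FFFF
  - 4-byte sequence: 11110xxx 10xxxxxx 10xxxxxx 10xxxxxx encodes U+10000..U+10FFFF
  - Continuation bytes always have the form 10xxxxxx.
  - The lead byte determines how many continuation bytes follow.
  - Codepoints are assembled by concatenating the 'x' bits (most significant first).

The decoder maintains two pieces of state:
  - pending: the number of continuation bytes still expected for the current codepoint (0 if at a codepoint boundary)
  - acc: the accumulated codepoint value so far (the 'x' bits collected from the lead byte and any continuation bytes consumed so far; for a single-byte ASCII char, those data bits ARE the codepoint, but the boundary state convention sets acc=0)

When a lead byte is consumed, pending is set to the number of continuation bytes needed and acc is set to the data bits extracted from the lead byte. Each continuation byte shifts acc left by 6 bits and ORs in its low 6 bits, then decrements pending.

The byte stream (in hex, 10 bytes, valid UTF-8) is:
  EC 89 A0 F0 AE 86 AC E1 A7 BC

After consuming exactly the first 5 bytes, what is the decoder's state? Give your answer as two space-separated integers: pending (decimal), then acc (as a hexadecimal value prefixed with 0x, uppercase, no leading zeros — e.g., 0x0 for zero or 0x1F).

Byte[0]=EC: 3-byte lead. pending=2, acc=0xC
Byte[1]=89: continuation. acc=(acc<<6)|0x09=0x309, pending=1
Byte[2]=A0: continuation. acc=(acc<<6)|0x20=0xC260, pending=0
Byte[3]=F0: 4-byte lead. pending=3, acc=0x0
Byte[4]=AE: continuation. acc=(acc<<6)|0x2E=0x2E, pending=2

Answer: 2 0x2E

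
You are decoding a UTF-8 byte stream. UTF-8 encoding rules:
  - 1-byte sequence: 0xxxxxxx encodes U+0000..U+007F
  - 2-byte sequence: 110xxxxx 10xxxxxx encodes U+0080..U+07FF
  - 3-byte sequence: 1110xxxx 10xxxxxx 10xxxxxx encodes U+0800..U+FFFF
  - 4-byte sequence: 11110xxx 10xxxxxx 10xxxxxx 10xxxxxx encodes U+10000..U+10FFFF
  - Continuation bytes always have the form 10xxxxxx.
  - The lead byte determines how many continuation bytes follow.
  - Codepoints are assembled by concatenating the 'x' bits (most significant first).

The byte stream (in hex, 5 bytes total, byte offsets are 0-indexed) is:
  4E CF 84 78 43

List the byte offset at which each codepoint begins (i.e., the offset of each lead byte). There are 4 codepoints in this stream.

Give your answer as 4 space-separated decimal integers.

Answer: 0 1 3 4

Derivation:
Byte[0]=4E: 1-byte ASCII. cp=U+004E
Byte[1]=CF: 2-byte lead, need 1 cont bytes. acc=0xF
Byte[2]=84: continuation. acc=(acc<<6)|0x04=0x3C4
Completed: cp=U+03C4 (starts at byte 1)
Byte[3]=78: 1-byte ASCII. cp=U+0078
Byte[4]=43: 1-byte ASCII. cp=U+0043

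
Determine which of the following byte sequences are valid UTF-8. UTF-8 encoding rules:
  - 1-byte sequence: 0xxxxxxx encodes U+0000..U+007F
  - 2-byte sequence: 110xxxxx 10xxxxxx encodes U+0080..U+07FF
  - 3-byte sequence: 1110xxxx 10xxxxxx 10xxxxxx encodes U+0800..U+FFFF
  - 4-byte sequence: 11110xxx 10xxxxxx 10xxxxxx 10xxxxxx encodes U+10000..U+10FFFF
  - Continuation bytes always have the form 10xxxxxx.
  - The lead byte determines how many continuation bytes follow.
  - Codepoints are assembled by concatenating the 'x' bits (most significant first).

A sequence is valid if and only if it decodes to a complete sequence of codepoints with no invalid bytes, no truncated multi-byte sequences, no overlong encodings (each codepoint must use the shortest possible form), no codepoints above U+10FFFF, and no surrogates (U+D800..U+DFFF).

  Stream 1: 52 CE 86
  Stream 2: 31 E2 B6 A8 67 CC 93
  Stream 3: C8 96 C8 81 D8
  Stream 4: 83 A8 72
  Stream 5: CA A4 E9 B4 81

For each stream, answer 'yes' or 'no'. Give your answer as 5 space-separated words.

Stream 1: decodes cleanly. VALID
Stream 2: decodes cleanly. VALID
Stream 3: error at byte offset 5. INVALID
Stream 4: error at byte offset 0. INVALID
Stream 5: decodes cleanly. VALID

Answer: yes yes no no yes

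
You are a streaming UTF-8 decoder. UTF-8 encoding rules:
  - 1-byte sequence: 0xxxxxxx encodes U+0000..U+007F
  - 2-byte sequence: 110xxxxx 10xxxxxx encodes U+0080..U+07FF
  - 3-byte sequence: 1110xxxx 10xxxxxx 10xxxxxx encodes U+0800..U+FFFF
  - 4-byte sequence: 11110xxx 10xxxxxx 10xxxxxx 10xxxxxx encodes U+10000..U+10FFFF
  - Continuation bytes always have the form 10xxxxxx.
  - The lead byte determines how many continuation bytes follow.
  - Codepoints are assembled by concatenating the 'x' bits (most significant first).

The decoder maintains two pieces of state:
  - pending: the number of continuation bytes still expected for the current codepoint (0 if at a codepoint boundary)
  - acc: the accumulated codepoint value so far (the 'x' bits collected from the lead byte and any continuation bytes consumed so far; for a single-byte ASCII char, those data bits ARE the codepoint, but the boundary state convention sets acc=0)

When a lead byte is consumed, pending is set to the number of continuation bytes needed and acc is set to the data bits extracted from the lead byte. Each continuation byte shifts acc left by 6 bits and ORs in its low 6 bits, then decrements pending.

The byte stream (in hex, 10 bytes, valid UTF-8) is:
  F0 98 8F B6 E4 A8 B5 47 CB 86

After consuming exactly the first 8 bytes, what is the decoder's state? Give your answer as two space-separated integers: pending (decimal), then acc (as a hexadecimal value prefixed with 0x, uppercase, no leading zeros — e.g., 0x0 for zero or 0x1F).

Byte[0]=F0: 4-byte lead. pending=3, acc=0x0
Byte[1]=98: continuation. acc=(acc<<6)|0x18=0x18, pending=2
Byte[2]=8F: continuation. acc=(acc<<6)|0x0F=0x60F, pending=1
Byte[3]=B6: continuation. acc=(acc<<6)|0x36=0x183F6, pending=0
Byte[4]=E4: 3-byte lead. pending=2, acc=0x4
Byte[5]=A8: continuation. acc=(acc<<6)|0x28=0x128, pending=1
Byte[6]=B5: continuation. acc=(acc<<6)|0x35=0x4A35, pending=0
Byte[7]=47: 1-byte. pending=0, acc=0x0

Answer: 0 0x0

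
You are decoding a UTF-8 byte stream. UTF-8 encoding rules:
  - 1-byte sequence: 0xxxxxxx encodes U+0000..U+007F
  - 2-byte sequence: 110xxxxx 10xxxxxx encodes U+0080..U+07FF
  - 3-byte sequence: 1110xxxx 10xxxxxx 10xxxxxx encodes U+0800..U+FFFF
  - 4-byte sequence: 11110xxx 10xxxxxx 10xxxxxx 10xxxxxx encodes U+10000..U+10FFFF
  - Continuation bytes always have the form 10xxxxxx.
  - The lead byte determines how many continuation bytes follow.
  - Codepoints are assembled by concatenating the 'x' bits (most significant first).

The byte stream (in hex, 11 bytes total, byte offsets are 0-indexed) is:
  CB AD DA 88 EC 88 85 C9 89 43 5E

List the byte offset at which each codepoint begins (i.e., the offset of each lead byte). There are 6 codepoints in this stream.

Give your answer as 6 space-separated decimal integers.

Byte[0]=CB: 2-byte lead, need 1 cont bytes. acc=0xB
Byte[1]=AD: continuation. acc=(acc<<6)|0x2D=0x2ED
Completed: cp=U+02ED (starts at byte 0)
Byte[2]=DA: 2-byte lead, need 1 cont bytes. acc=0x1A
Byte[3]=88: continuation. acc=(acc<<6)|0x08=0x688
Completed: cp=U+0688 (starts at byte 2)
Byte[4]=EC: 3-byte lead, need 2 cont bytes. acc=0xC
Byte[5]=88: continuation. acc=(acc<<6)|0x08=0x308
Byte[6]=85: continuation. acc=(acc<<6)|0x05=0xC205
Completed: cp=U+C205 (starts at byte 4)
Byte[7]=C9: 2-byte lead, need 1 cont bytes. acc=0x9
Byte[8]=89: continuation. acc=(acc<<6)|0x09=0x249
Completed: cp=U+0249 (starts at byte 7)
Byte[9]=43: 1-byte ASCII. cp=U+0043
Byte[10]=5E: 1-byte ASCII. cp=U+005E

Answer: 0 2 4 7 9 10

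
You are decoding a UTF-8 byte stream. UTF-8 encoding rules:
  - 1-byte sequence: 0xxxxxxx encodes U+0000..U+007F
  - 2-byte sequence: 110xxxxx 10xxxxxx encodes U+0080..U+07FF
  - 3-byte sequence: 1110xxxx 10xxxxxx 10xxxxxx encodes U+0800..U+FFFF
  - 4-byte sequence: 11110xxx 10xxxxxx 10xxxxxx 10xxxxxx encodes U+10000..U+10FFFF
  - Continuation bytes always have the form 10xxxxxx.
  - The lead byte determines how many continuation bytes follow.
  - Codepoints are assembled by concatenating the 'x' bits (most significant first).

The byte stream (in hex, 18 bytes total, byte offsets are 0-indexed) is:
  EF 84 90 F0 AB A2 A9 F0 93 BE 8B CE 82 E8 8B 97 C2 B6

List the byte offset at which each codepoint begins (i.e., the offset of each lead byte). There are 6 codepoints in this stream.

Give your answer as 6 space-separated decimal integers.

Answer: 0 3 7 11 13 16

Derivation:
Byte[0]=EF: 3-byte lead, need 2 cont bytes. acc=0xF
Byte[1]=84: continuation. acc=(acc<<6)|0x04=0x3C4
Byte[2]=90: continuation. acc=(acc<<6)|0x10=0xF110
Completed: cp=U+F110 (starts at byte 0)
Byte[3]=F0: 4-byte lead, need 3 cont bytes. acc=0x0
Byte[4]=AB: continuation. acc=(acc<<6)|0x2B=0x2B
Byte[5]=A2: continuation. acc=(acc<<6)|0x22=0xAE2
Byte[6]=A9: continuation. acc=(acc<<6)|0x29=0x2B8A9
Completed: cp=U+2B8A9 (starts at byte 3)
Byte[7]=F0: 4-byte lead, need 3 cont bytes. acc=0x0
Byte[8]=93: continuation. acc=(acc<<6)|0x13=0x13
Byte[9]=BE: continuation. acc=(acc<<6)|0x3E=0x4FE
Byte[10]=8B: continuation. acc=(acc<<6)|0x0B=0x13F8B
Completed: cp=U+13F8B (starts at byte 7)
Byte[11]=CE: 2-byte lead, need 1 cont bytes. acc=0xE
Byte[12]=82: continuation. acc=(acc<<6)|0x02=0x382
Completed: cp=U+0382 (starts at byte 11)
Byte[13]=E8: 3-byte lead, need 2 cont bytes. acc=0x8
Byte[14]=8B: continuation. acc=(acc<<6)|0x0B=0x20B
Byte[15]=97: continuation. acc=(acc<<6)|0x17=0x82D7
Completed: cp=U+82D7 (starts at byte 13)
Byte[16]=C2: 2-byte lead, need 1 cont bytes. acc=0x2
Byte[17]=B6: continuation. acc=(acc<<6)|0x36=0xB6
Completed: cp=U+00B6 (starts at byte 16)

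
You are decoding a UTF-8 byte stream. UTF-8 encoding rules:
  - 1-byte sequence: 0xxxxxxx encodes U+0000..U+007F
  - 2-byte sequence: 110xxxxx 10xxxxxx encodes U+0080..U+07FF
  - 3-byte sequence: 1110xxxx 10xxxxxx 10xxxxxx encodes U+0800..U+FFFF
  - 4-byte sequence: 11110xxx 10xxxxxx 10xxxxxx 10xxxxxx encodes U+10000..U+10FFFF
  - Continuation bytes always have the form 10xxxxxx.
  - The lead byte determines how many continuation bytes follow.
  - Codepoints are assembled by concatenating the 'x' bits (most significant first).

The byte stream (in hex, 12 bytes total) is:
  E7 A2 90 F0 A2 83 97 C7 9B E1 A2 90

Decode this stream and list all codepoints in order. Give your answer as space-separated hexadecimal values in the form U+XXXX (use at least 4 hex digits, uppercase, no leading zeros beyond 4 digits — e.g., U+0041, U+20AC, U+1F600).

Byte[0]=E7: 3-byte lead, need 2 cont bytes. acc=0x7
Byte[1]=A2: continuation. acc=(acc<<6)|0x22=0x1E2
Byte[2]=90: continuation. acc=(acc<<6)|0x10=0x7890
Completed: cp=U+7890 (starts at byte 0)
Byte[3]=F0: 4-byte lead, need 3 cont bytes. acc=0x0
Byte[4]=A2: continuation. acc=(acc<<6)|0x22=0x22
Byte[5]=83: continuation. acc=(acc<<6)|0x03=0x883
Byte[6]=97: continuation. acc=(acc<<6)|0x17=0x220D7
Completed: cp=U+220D7 (starts at byte 3)
Byte[7]=C7: 2-byte lead, need 1 cont bytes. acc=0x7
Byte[8]=9B: continuation. acc=(acc<<6)|0x1B=0x1DB
Completed: cp=U+01DB (starts at byte 7)
Byte[9]=E1: 3-byte lead, need 2 cont bytes. acc=0x1
Byte[10]=A2: continuation. acc=(acc<<6)|0x22=0x62
Byte[11]=90: continuation. acc=(acc<<6)|0x10=0x1890
Completed: cp=U+1890 (starts at byte 9)

Answer: U+7890 U+220D7 U+01DB U+1890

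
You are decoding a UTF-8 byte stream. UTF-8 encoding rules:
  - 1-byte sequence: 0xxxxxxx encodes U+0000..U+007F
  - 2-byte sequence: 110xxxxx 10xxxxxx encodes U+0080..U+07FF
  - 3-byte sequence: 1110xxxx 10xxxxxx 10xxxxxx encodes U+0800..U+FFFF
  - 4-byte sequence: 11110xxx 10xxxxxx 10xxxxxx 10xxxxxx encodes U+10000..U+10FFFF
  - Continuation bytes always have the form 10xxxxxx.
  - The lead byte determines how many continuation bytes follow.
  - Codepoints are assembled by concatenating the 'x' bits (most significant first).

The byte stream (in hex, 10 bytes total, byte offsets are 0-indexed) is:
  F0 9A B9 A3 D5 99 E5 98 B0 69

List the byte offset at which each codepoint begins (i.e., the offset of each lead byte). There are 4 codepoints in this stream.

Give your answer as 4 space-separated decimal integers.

Byte[0]=F0: 4-byte lead, need 3 cont bytes. acc=0x0
Byte[1]=9A: continuation. acc=(acc<<6)|0x1A=0x1A
Byte[2]=B9: continuation. acc=(acc<<6)|0x39=0x6B9
Byte[3]=A3: continuation. acc=(acc<<6)|0x23=0x1AE63
Completed: cp=U+1AE63 (starts at byte 0)
Byte[4]=D5: 2-byte lead, need 1 cont bytes. acc=0x15
Byte[5]=99: continuation. acc=(acc<<6)|0x19=0x559
Completed: cp=U+0559 (starts at byte 4)
Byte[6]=E5: 3-byte lead, need 2 cont bytes. acc=0x5
Byte[7]=98: continuation. acc=(acc<<6)|0x18=0x158
Byte[8]=B0: continuation. acc=(acc<<6)|0x30=0x5630
Completed: cp=U+5630 (starts at byte 6)
Byte[9]=69: 1-byte ASCII. cp=U+0069

Answer: 0 4 6 9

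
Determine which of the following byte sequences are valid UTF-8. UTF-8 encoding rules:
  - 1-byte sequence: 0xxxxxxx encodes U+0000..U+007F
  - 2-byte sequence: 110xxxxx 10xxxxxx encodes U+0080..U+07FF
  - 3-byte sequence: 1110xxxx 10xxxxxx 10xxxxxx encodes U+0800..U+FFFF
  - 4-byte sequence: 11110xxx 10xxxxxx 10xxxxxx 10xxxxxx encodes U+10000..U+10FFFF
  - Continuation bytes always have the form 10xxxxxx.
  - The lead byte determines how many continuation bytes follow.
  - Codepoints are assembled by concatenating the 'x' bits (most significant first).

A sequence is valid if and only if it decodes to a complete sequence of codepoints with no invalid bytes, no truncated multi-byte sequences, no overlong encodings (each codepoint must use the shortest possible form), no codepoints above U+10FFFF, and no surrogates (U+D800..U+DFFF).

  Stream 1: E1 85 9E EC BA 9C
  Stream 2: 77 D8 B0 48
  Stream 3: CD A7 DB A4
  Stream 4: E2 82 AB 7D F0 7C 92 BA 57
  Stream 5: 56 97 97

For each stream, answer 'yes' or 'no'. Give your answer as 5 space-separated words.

Answer: yes yes yes no no

Derivation:
Stream 1: decodes cleanly. VALID
Stream 2: decodes cleanly. VALID
Stream 3: decodes cleanly. VALID
Stream 4: error at byte offset 5. INVALID
Stream 5: error at byte offset 1. INVALID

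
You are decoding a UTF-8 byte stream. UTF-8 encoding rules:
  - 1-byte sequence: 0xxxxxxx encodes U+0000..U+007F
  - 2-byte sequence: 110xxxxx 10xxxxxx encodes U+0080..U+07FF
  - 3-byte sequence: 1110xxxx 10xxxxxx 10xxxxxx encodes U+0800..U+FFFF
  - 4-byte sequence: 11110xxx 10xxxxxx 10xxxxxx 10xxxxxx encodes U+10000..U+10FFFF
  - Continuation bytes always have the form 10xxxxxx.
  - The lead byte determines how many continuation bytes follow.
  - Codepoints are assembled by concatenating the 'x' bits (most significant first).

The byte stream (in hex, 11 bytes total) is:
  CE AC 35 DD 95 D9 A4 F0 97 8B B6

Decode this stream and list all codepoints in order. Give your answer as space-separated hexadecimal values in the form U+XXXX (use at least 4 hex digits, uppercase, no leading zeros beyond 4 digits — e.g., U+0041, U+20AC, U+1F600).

Answer: U+03AC U+0035 U+0755 U+0664 U+172F6

Derivation:
Byte[0]=CE: 2-byte lead, need 1 cont bytes. acc=0xE
Byte[1]=AC: continuation. acc=(acc<<6)|0x2C=0x3AC
Completed: cp=U+03AC (starts at byte 0)
Byte[2]=35: 1-byte ASCII. cp=U+0035
Byte[3]=DD: 2-byte lead, need 1 cont bytes. acc=0x1D
Byte[4]=95: continuation. acc=(acc<<6)|0x15=0x755
Completed: cp=U+0755 (starts at byte 3)
Byte[5]=D9: 2-byte lead, need 1 cont bytes. acc=0x19
Byte[6]=A4: continuation. acc=(acc<<6)|0x24=0x664
Completed: cp=U+0664 (starts at byte 5)
Byte[7]=F0: 4-byte lead, need 3 cont bytes. acc=0x0
Byte[8]=97: continuation. acc=(acc<<6)|0x17=0x17
Byte[9]=8B: continuation. acc=(acc<<6)|0x0B=0x5CB
Byte[10]=B6: continuation. acc=(acc<<6)|0x36=0x172F6
Completed: cp=U+172F6 (starts at byte 7)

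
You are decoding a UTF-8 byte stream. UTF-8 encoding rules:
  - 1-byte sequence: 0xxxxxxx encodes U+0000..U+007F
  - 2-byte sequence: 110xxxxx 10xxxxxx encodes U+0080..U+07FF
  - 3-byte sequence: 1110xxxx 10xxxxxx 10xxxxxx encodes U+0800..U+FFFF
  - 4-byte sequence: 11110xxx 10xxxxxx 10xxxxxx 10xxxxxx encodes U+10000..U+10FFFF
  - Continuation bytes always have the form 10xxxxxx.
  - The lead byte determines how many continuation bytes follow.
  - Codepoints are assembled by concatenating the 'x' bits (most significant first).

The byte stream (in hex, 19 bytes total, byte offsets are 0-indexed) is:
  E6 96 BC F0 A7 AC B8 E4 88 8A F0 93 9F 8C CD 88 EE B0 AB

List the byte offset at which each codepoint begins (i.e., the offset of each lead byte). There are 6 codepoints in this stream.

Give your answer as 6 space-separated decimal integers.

Byte[0]=E6: 3-byte lead, need 2 cont bytes. acc=0x6
Byte[1]=96: continuation. acc=(acc<<6)|0x16=0x196
Byte[2]=BC: continuation. acc=(acc<<6)|0x3C=0x65BC
Completed: cp=U+65BC (starts at byte 0)
Byte[3]=F0: 4-byte lead, need 3 cont bytes. acc=0x0
Byte[4]=A7: continuation. acc=(acc<<6)|0x27=0x27
Byte[5]=AC: continuation. acc=(acc<<6)|0x2C=0x9EC
Byte[6]=B8: continuation. acc=(acc<<6)|0x38=0x27B38
Completed: cp=U+27B38 (starts at byte 3)
Byte[7]=E4: 3-byte lead, need 2 cont bytes. acc=0x4
Byte[8]=88: continuation. acc=(acc<<6)|0x08=0x108
Byte[9]=8A: continuation. acc=(acc<<6)|0x0A=0x420A
Completed: cp=U+420A (starts at byte 7)
Byte[10]=F0: 4-byte lead, need 3 cont bytes. acc=0x0
Byte[11]=93: continuation. acc=(acc<<6)|0x13=0x13
Byte[12]=9F: continuation. acc=(acc<<6)|0x1F=0x4DF
Byte[13]=8C: continuation. acc=(acc<<6)|0x0C=0x137CC
Completed: cp=U+137CC (starts at byte 10)
Byte[14]=CD: 2-byte lead, need 1 cont bytes. acc=0xD
Byte[15]=88: continuation. acc=(acc<<6)|0x08=0x348
Completed: cp=U+0348 (starts at byte 14)
Byte[16]=EE: 3-byte lead, need 2 cont bytes. acc=0xE
Byte[17]=B0: continuation. acc=(acc<<6)|0x30=0x3B0
Byte[18]=AB: continuation. acc=(acc<<6)|0x2B=0xEC2B
Completed: cp=U+EC2B (starts at byte 16)

Answer: 0 3 7 10 14 16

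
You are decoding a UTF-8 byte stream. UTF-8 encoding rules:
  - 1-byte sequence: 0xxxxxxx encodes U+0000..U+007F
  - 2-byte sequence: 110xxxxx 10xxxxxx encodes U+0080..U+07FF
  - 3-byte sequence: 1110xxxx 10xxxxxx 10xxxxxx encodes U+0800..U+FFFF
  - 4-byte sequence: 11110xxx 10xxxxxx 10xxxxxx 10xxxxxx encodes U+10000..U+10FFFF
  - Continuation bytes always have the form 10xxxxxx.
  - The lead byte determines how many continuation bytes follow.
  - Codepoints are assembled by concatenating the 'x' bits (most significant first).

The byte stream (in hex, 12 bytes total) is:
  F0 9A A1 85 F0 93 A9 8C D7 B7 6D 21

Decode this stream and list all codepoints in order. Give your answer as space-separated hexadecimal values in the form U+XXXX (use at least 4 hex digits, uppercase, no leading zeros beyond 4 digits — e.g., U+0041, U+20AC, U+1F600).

Answer: U+1A845 U+13A4C U+05F7 U+006D U+0021

Derivation:
Byte[0]=F0: 4-byte lead, need 3 cont bytes. acc=0x0
Byte[1]=9A: continuation. acc=(acc<<6)|0x1A=0x1A
Byte[2]=A1: continuation. acc=(acc<<6)|0x21=0x6A1
Byte[3]=85: continuation. acc=(acc<<6)|0x05=0x1A845
Completed: cp=U+1A845 (starts at byte 0)
Byte[4]=F0: 4-byte lead, need 3 cont bytes. acc=0x0
Byte[5]=93: continuation. acc=(acc<<6)|0x13=0x13
Byte[6]=A9: continuation. acc=(acc<<6)|0x29=0x4E9
Byte[7]=8C: continuation. acc=(acc<<6)|0x0C=0x13A4C
Completed: cp=U+13A4C (starts at byte 4)
Byte[8]=D7: 2-byte lead, need 1 cont bytes. acc=0x17
Byte[9]=B7: continuation. acc=(acc<<6)|0x37=0x5F7
Completed: cp=U+05F7 (starts at byte 8)
Byte[10]=6D: 1-byte ASCII. cp=U+006D
Byte[11]=21: 1-byte ASCII. cp=U+0021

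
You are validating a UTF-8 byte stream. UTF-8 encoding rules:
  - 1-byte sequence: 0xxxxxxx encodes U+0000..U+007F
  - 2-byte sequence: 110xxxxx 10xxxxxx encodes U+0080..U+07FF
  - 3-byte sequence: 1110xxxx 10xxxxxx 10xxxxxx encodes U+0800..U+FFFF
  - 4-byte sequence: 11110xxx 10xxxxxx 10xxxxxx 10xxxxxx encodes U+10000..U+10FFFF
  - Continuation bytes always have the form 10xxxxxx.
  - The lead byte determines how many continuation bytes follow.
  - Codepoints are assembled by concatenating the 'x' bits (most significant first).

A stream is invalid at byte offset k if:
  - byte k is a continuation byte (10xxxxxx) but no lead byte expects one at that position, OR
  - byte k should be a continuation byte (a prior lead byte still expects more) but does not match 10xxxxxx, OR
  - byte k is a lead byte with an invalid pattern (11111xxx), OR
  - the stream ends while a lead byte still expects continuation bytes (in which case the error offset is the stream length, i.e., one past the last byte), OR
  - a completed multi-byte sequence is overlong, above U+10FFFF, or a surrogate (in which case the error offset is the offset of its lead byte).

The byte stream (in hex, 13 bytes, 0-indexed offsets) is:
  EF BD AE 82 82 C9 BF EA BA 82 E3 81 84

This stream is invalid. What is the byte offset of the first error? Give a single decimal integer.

Byte[0]=EF: 3-byte lead, need 2 cont bytes. acc=0xF
Byte[1]=BD: continuation. acc=(acc<<6)|0x3D=0x3FD
Byte[2]=AE: continuation. acc=(acc<<6)|0x2E=0xFF6E
Completed: cp=U+FF6E (starts at byte 0)
Byte[3]=82: INVALID lead byte (not 0xxx/110x/1110/11110)

Answer: 3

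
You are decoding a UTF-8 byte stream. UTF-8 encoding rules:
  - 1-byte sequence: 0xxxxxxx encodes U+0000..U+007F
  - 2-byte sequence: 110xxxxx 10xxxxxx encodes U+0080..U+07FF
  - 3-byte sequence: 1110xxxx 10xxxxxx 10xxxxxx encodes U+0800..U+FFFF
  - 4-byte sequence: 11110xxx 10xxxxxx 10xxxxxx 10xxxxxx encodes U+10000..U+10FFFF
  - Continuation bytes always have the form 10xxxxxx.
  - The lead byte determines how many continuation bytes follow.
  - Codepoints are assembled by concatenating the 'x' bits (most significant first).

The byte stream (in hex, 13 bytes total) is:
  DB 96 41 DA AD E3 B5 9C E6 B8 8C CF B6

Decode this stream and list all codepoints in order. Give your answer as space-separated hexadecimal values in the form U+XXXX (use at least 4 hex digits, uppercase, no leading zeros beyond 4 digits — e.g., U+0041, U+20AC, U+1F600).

Answer: U+06D6 U+0041 U+06AD U+3D5C U+6E0C U+03F6

Derivation:
Byte[0]=DB: 2-byte lead, need 1 cont bytes. acc=0x1B
Byte[1]=96: continuation. acc=(acc<<6)|0x16=0x6D6
Completed: cp=U+06D6 (starts at byte 0)
Byte[2]=41: 1-byte ASCII. cp=U+0041
Byte[3]=DA: 2-byte lead, need 1 cont bytes. acc=0x1A
Byte[4]=AD: continuation. acc=(acc<<6)|0x2D=0x6AD
Completed: cp=U+06AD (starts at byte 3)
Byte[5]=E3: 3-byte lead, need 2 cont bytes. acc=0x3
Byte[6]=B5: continuation. acc=(acc<<6)|0x35=0xF5
Byte[7]=9C: continuation. acc=(acc<<6)|0x1C=0x3D5C
Completed: cp=U+3D5C (starts at byte 5)
Byte[8]=E6: 3-byte lead, need 2 cont bytes. acc=0x6
Byte[9]=B8: continuation. acc=(acc<<6)|0x38=0x1B8
Byte[10]=8C: continuation. acc=(acc<<6)|0x0C=0x6E0C
Completed: cp=U+6E0C (starts at byte 8)
Byte[11]=CF: 2-byte lead, need 1 cont bytes. acc=0xF
Byte[12]=B6: continuation. acc=(acc<<6)|0x36=0x3F6
Completed: cp=U+03F6 (starts at byte 11)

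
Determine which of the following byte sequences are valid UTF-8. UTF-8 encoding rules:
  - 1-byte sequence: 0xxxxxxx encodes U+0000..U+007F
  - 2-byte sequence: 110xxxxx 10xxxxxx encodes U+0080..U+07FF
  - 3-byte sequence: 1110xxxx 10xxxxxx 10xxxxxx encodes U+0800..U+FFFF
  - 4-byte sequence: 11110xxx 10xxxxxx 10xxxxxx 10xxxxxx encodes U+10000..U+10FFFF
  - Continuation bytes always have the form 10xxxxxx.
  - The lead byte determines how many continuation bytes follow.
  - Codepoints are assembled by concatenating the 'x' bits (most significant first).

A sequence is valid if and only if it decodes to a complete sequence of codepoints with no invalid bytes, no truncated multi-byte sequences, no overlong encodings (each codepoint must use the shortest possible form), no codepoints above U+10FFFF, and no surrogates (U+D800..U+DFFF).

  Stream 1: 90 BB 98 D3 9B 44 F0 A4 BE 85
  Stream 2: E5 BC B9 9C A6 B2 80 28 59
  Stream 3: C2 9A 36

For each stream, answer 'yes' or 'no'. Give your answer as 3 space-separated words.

Stream 1: error at byte offset 0. INVALID
Stream 2: error at byte offset 3. INVALID
Stream 3: decodes cleanly. VALID

Answer: no no yes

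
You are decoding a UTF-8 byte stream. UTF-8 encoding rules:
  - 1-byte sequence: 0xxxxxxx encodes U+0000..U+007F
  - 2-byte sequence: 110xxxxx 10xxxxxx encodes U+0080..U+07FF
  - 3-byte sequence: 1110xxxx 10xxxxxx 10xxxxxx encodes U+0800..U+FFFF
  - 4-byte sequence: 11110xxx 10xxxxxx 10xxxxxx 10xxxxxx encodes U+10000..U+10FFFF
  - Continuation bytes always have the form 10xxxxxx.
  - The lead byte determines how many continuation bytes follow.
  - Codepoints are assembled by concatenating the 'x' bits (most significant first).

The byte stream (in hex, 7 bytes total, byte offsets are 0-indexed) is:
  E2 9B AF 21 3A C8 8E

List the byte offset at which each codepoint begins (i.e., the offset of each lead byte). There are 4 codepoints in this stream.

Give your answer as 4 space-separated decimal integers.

Answer: 0 3 4 5

Derivation:
Byte[0]=E2: 3-byte lead, need 2 cont bytes. acc=0x2
Byte[1]=9B: continuation. acc=(acc<<6)|0x1B=0x9B
Byte[2]=AF: continuation. acc=(acc<<6)|0x2F=0x26EF
Completed: cp=U+26EF (starts at byte 0)
Byte[3]=21: 1-byte ASCII. cp=U+0021
Byte[4]=3A: 1-byte ASCII. cp=U+003A
Byte[5]=C8: 2-byte lead, need 1 cont bytes. acc=0x8
Byte[6]=8E: continuation. acc=(acc<<6)|0x0E=0x20E
Completed: cp=U+020E (starts at byte 5)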